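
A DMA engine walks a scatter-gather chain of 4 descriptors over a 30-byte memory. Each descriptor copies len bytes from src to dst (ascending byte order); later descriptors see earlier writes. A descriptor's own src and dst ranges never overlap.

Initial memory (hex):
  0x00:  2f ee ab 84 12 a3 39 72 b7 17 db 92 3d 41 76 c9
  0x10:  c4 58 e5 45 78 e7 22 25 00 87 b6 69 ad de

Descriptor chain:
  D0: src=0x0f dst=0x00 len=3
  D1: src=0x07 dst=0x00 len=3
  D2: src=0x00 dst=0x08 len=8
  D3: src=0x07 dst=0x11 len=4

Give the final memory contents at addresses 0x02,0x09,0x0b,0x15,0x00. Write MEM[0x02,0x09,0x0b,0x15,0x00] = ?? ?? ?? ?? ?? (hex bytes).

  after D0: wrote 3B at 0x00 = c9c458
  after D1: wrote 3B at 0x00 = 72b717
  after D2: wrote 8B at 0x08 = 72b7178412a33972
  after D3: wrote 4B at 0x11 = 7272b717
query mem[0x02]=0x17, mem[0x09]=0xb7, mem[0x0b]=0x84, mem[0x15]=0xe7, mem[0x00]=0x72

MEM[0x02,0x09,0x0b,0x15,0x00] = 17 b7 84 e7 72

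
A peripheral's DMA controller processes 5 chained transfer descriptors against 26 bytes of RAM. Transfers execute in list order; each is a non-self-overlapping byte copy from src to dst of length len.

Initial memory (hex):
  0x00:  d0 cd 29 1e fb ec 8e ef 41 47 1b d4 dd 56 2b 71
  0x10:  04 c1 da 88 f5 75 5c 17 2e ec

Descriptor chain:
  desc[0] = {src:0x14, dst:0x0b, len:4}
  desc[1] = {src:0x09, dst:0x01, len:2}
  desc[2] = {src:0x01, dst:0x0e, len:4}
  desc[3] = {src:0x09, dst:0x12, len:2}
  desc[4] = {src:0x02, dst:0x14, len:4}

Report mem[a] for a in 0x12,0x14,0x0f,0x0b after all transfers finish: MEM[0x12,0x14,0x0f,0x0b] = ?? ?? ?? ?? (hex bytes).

D0: mem[0x0b..0x0e] <- [f5 75 5c 17]
D1: mem[0x01..0x02] <- [47 1b]
D2: mem[0x0e..0x11] <- [47 1b 1e fb]
D3: mem[0x12..0x13] <- [47 1b]
D4: mem[0x14..0x17] <- [1b 1e fb ec]
query mem[0x12]=0x47, mem[0x14]=0x1b, mem[0x0f]=0x1b, mem[0x0b]=0xf5

MEM[0x12,0x14,0x0f,0x0b] = 47 1b 1b f5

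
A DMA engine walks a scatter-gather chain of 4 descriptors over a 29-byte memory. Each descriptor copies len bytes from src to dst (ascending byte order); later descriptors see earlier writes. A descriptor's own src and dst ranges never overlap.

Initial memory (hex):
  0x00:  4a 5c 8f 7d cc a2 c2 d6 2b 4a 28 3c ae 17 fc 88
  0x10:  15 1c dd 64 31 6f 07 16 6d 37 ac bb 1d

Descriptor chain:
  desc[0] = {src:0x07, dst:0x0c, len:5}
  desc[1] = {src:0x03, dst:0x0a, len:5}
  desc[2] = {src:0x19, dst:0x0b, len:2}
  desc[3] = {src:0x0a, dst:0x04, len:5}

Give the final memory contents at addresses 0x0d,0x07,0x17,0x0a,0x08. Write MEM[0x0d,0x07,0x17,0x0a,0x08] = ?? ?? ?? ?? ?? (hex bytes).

D0: mem[0x0c..0x10] <- [d6 2b 4a 28 3c]
D1: mem[0x0a..0x0e] <- [7d cc a2 c2 d6]
D2: mem[0x0b..0x0c] <- [37 ac]
D3: mem[0x04..0x08] <- [7d 37 ac c2 d6]
query mem[0x0d]=0xc2, mem[0x07]=0xc2, mem[0x17]=0x16, mem[0x0a]=0x7d, mem[0x08]=0xd6

MEM[0x0d,0x07,0x17,0x0a,0x08] = c2 c2 16 7d d6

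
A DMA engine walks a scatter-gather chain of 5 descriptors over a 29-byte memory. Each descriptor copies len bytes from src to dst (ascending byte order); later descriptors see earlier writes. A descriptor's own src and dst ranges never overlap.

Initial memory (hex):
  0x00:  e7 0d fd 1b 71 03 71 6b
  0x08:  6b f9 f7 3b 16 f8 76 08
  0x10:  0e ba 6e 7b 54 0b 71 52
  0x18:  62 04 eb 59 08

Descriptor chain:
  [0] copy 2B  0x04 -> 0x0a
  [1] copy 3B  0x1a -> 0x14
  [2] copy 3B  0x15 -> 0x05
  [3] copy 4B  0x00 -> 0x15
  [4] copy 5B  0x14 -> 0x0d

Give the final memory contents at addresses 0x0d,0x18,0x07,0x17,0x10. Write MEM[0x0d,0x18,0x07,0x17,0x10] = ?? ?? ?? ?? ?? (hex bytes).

  after D0: wrote 2B at 0x0a = 7103
  after D1: wrote 3B at 0x14 = eb5908
  after D2: wrote 3B at 0x05 = 590852
  after D3: wrote 4B at 0x15 = e70dfd1b
  after D4: wrote 5B at 0x0d = ebe70dfd1b
query mem[0x0d]=0xeb, mem[0x18]=0x1b, mem[0x07]=0x52, mem[0x17]=0xfd, mem[0x10]=0xfd

MEM[0x0d,0x18,0x07,0x17,0x10] = eb 1b 52 fd fd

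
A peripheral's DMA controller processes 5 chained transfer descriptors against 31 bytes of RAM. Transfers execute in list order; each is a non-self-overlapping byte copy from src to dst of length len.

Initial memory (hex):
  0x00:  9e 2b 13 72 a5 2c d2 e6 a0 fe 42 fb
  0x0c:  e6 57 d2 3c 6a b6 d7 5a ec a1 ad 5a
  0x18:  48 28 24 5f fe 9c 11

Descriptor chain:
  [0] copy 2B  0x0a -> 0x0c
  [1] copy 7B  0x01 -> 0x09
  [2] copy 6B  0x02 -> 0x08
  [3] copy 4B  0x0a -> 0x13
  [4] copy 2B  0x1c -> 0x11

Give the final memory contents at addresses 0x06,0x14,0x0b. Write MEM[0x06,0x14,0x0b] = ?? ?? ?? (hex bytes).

  after D0: wrote 2B at 0x0c = 42fb
  after D1: wrote 7B at 0x09 = 2b1372a52cd2e6
  after D2: wrote 6B at 0x08 = 1372a52cd2e6
  after D3: wrote 4B at 0x13 = a52cd2e6
  after D4: wrote 2B at 0x11 = fe9c
query mem[0x06]=0xd2, mem[0x14]=0x2c, mem[0x0b]=0x2c

MEM[0x06,0x14,0x0b] = d2 2c 2c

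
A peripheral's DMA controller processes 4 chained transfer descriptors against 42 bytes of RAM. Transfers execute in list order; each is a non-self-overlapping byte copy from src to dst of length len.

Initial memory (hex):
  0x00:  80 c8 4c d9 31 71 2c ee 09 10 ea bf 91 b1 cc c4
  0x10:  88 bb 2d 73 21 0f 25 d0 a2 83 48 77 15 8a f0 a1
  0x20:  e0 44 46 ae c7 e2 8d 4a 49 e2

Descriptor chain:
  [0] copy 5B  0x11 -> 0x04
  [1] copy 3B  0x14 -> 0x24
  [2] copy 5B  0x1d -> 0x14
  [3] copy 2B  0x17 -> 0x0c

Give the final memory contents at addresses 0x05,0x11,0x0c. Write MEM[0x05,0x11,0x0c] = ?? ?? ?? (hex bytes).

#0 dst[0x04+5] := {0xbb,0x2d,0x73,0x21,0x0f}
#1 dst[0x24+3] := {0x21,0x0f,0x25}
#2 dst[0x14+5] := {0x8a,0xf0,0xa1,0xe0,0x44}
#3 dst[0x0c+2] := {0xe0,0x44}
query mem[0x05]=0x2d, mem[0x11]=0xbb, mem[0x0c]=0xe0

MEM[0x05,0x11,0x0c] = 2d bb e0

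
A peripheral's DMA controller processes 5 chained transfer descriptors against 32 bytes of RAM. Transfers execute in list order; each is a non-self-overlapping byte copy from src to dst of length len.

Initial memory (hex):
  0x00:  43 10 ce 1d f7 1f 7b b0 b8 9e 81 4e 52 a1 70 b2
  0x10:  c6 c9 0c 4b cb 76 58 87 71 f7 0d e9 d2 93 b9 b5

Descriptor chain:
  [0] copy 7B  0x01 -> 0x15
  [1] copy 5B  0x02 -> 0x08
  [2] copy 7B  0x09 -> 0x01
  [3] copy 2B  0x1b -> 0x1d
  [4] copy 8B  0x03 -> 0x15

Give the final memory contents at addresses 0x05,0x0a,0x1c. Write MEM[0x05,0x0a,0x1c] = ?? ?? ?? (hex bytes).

[0] 0x01->0x15 len=7 : 10 ce 1d f7 1f 7b b0
[1] 0x02->0x08 len=5 : ce 1d f7 1f 7b
[2] 0x09->0x01 len=7 : 1d f7 1f 7b a1 70 b2
[3] 0x1b->0x1d len=2 : b0 d2
[4] 0x03->0x15 len=8 : 1f 7b a1 70 b2 ce 1d f7
query mem[0x05]=0xa1, mem[0x0a]=0xf7, mem[0x1c]=0xf7

MEM[0x05,0x0a,0x1c] = a1 f7 f7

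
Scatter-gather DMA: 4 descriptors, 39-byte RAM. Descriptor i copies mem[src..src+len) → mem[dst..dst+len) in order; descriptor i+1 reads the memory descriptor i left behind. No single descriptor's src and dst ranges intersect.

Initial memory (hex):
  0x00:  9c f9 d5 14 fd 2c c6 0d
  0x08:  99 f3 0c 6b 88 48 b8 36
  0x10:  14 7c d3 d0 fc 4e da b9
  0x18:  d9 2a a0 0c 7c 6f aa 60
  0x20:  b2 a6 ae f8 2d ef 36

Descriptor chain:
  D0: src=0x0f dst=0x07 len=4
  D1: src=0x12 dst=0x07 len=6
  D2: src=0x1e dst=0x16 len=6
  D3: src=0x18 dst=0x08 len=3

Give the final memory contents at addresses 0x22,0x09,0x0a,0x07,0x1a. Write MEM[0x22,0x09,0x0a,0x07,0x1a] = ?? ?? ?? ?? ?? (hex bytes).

D0: mem[0x07..0x0a] <- [36 14 7c d3]
D1: mem[0x07..0x0c] <- [d3 d0 fc 4e da b9]
D2: mem[0x16..0x1b] <- [aa 60 b2 a6 ae f8]
D3: mem[0x08..0x0a] <- [b2 a6 ae]
query mem[0x22]=0xae, mem[0x09]=0xa6, mem[0x0a]=0xae, mem[0x07]=0xd3, mem[0x1a]=0xae

MEM[0x22,0x09,0x0a,0x07,0x1a] = ae a6 ae d3 ae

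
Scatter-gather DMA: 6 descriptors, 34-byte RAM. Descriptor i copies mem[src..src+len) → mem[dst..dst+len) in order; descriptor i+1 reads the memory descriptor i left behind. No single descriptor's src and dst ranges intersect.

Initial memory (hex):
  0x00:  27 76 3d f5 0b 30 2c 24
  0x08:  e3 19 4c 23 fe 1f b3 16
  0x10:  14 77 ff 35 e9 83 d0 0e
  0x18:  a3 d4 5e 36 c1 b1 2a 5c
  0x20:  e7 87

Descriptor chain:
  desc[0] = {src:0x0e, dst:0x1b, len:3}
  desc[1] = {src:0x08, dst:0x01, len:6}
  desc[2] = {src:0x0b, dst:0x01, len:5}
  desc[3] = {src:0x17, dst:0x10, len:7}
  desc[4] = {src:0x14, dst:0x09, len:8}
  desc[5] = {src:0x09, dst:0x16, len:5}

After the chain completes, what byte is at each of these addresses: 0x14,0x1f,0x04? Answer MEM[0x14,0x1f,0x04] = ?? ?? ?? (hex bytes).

D0: mem[0x1b..0x1d] <- [b3 16 14]
D1: mem[0x01..0x06] <- [e3 19 4c 23 fe 1f]
D2: mem[0x01..0x05] <- [23 fe 1f b3 16]
D3: mem[0x10..0x16] <- [0e a3 d4 5e b3 16 14]
D4: mem[0x09..0x10] <- [b3 16 14 0e a3 d4 5e b3]
D5: mem[0x16..0x1a] <- [b3 16 14 0e a3]
query mem[0x14]=0xb3, mem[0x1f]=0x5c, mem[0x04]=0xb3

MEM[0x14,0x1f,0x04] = b3 5c b3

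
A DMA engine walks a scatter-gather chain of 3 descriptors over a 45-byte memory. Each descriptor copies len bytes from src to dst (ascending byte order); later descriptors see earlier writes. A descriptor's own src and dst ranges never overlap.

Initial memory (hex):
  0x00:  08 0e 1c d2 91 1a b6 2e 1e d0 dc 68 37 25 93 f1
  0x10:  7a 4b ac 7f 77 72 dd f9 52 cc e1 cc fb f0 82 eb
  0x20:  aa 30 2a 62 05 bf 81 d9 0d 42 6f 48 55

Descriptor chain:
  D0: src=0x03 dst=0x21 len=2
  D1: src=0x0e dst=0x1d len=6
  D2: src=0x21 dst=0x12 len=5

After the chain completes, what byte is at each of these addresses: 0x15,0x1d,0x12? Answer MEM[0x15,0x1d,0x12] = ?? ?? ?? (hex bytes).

MEM[0x15,0x1d,0x12] = 05 93 ac

D0: mem[0x21..0x22] <- [d2 91]
D1: mem[0x1d..0x22] <- [93 f1 7a 4b ac 7f]
D2: mem[0x12..0x16] <- [ac 7f 62 05 bf]
query mem[0x15]=0x05, mem[0x1d]=0x93, mem[0x12]=0xac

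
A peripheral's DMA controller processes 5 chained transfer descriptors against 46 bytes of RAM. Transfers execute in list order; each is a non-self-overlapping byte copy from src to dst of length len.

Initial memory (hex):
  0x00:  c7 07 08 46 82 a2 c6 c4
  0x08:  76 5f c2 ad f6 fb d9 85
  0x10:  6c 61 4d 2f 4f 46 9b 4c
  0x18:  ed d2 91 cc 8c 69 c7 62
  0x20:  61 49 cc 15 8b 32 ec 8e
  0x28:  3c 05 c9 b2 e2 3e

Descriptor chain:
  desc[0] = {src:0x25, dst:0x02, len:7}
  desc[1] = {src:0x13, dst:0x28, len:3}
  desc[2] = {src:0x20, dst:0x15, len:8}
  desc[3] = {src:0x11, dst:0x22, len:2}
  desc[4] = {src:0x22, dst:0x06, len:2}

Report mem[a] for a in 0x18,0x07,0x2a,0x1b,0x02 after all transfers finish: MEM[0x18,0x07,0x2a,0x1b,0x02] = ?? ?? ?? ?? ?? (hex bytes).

MEM[0x18,0x07,0x2a,0x1b,0x02] = 15 4d 46 ec 32

[0] 0x25->0x02 len=7 : 32 ec 8e 3c 05 c9 b2
[1] 0x13->0x28 len=3 : 2f 4f 46
[2] 0x20->0x15 len=8 : 61 49 cc 15 8b 32 ec 8e
[3] 0x11->0x22 len=2 : 61 4d
[4] 0x22->0x06 len=2 : 61 4d
query mem[0x18]=0x15, mem[0x07]=0x4d, mem[0x2a]=0x46, mem[0x1b]=0xec, mem[0x02]=0x32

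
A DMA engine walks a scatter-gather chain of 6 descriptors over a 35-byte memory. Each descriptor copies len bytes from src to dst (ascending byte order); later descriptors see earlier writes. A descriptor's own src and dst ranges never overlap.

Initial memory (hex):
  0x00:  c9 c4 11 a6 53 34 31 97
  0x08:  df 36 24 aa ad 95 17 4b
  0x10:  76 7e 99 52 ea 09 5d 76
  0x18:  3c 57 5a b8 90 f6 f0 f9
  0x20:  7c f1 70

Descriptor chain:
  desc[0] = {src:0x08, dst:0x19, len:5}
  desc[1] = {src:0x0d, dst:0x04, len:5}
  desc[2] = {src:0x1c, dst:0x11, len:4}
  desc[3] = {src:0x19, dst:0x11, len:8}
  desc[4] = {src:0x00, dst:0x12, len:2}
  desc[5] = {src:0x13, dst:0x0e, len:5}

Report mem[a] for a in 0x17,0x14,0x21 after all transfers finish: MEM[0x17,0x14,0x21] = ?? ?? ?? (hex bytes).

#0 dst[0x19+5] := {0xdf,0x36,0x24,0xaa,0xad}
#1 dst[0x04+5] := {0x95,0x17,0x4b,0x76,0x7e}
#2 dst[0x11+4] := {0xaa,0xad,0xf0,0xf9}
#3 dst[0x11+8] := {0xdf,0x36,0x24,0xaa,0xad,0xf0,0xf9,0x7c}
#4 dst[0x12+2] := {0xc9,0xc4}
#5 dst[0x0e+5] := {0xc4,0xaa,0xad,0xf0,0xf9}
query mem[0x17]=0xf9, mem[0x14]=0xaa, mem[0x21]=0xf1

MEM[0x17,0x14,0x21] = f9 aa f1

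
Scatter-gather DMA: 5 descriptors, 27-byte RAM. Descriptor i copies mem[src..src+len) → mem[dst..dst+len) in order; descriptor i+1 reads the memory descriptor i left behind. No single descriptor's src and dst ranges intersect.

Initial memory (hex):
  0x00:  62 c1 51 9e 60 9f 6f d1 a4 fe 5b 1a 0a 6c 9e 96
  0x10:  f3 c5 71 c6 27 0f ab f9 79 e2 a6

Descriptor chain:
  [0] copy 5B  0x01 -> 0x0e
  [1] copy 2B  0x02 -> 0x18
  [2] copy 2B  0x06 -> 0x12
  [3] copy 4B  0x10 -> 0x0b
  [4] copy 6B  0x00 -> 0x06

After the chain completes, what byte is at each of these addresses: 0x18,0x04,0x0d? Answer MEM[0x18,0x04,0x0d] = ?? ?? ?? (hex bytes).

MEM[0x18,0x04,0x0d] = 51 60 6f

#0 dst[0x0e+5] := {0xc1,0x51,0x9e,0x60,0x9f}
#1 dst[0x18+2] := {0x51,0x9e}
#2 dst[0x12+2] := {0x6f,0xd1}
#3 dst[0x0b+4] := {0x9e,0x60,0x6f,0xd1}
#4 dst[0x06+6] := {0x62,0xc1,0x51,0x9e,0x60,0x9f}
query mem[0x18]=0x51, mem[0x04]=0x60, mem[0x0d]=0x6f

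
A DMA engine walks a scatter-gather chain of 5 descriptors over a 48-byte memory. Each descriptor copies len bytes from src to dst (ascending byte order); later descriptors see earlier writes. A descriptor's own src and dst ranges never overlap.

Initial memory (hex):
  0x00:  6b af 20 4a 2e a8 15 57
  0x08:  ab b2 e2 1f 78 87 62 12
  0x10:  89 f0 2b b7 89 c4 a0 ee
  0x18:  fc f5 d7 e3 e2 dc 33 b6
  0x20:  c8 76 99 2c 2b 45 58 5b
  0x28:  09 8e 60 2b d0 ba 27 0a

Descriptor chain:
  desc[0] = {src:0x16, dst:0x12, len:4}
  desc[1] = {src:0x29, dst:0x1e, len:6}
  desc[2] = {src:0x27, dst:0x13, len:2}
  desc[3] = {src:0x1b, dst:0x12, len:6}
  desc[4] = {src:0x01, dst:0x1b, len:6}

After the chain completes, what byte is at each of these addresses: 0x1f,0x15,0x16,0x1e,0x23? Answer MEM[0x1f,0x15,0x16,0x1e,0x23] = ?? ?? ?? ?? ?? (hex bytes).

MEM[0x1f,0x15,0x16,0x1e,0x23] = a8 8e 60 2e 27

[0] 0x16->0x12 len=4 : a0 ee fc f5
[1] 0x29->0x1e len=6 : 8e 60 2b d0 ba 27
[2] 0x27->0x13 len=2 : 5b 09
[3] 0x1b->0x12 len=6 : e3 e2 dc 8e 60 2b
[4] 0x01->0x1b len=6 : af 20 4a 2e a8 15
query mem[0x1f]=0xa8, mem[0x15]=0x8e, mem[0x16]=0x60, mem[0x1e]=0x2e, mem[0x23]=0x27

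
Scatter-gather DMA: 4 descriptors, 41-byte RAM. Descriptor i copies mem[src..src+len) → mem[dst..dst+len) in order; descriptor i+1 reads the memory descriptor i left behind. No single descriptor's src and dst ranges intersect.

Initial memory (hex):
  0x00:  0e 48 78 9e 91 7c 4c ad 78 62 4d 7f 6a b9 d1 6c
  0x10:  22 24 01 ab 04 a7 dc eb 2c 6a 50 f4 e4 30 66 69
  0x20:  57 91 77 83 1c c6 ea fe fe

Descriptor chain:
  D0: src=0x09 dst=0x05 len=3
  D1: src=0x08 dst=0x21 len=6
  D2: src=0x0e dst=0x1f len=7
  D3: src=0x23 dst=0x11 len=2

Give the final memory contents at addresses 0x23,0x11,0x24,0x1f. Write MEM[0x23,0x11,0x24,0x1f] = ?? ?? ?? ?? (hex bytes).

MEM[0x23,0x11,0x24,0x1f] = 01 01 ab d1

#0 dst[0x05+3] := {0x62,0x4d,0x7f}
#1 dst[0x21+6] := {0x78,0x62,0x4d,0x7f,0x6a,0xb9}
#2 dst[0x1f+7] := {0xd1,0x6c,0x22,0x24,0x01,0xab,0x04}
#3 dst[0x11+2] := {0x01,0xab}
query mem[0x23]=0x01, mem[0x11]=0x01, mem[0x24]=0xab, mem[0x1f]=0xd1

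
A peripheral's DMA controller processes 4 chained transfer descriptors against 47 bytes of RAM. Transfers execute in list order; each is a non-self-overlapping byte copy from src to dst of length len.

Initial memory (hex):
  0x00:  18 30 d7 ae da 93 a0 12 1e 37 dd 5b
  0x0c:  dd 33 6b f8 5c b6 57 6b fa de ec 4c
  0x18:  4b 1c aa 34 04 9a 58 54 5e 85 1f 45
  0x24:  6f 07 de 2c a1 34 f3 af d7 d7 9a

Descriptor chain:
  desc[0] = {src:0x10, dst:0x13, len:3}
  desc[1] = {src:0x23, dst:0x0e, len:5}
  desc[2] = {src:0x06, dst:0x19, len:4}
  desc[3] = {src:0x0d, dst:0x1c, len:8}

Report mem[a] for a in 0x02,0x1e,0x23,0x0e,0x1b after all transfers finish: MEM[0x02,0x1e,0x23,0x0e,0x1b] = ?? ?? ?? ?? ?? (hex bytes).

MEM[0x02,0x1e,0x23,0x0e,0x1b] = d7 6f b6 45 1e

#0 dst[0x13+3] := {0x5c,0xb6,0x57}
#1 dst[0x0e+5] := {0x45,0x6f,0x07,0xde,0x2c}
#2 dst[0x19+4] := {0xa0,0x12,0x1e,0x37}
#3 dst[0x1c+8] := {0x33,0x45,0x6f,0x07,0xde,0x2c,0x5c,0xb6}
query mem[0x02]=0xd7, mem[0x1e]=0x6f, mem[0x23]=0xb6, mem[0x0e]=0x45, mem[0x1b]=0x1e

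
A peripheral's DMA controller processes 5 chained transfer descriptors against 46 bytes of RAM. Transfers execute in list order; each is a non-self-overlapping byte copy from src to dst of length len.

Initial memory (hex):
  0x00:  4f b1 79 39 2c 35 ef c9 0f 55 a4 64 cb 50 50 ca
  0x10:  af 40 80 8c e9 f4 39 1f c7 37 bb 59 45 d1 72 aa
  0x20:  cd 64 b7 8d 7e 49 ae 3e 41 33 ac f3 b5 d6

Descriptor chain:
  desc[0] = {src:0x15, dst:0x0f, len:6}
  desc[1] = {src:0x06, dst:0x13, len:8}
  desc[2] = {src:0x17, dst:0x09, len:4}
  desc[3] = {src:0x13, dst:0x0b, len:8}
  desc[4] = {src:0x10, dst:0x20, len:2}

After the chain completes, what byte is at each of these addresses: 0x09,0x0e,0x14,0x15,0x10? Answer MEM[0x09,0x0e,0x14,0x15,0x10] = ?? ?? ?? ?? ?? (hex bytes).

MEM[0x09,0x0e,0x14,0x15,0x10] = a4 55 c9 0f 64

#0 dst[0x0f+6] := {0xf4,0x39,0x1f,0xc7,0x37,0xbb}
#1 dst[0x13+8] := {0xef,0xc9,0x0f,0x55,0xa4,0x64,0xcb,0x50}
#2 dst[0x09+4] := {0xa4,0x64,0xcb,0x50}
#3 dst[0x0b+8] := {0xef,0xc9,0x0f,0x55,0xa4,0x64,0xcb,0x50}
#4 dst[0x20+2] := {0x64,0xcb}
query mem[0x09]=0xa4, mem[0x0e]=0x55, mem[0x14]=0xc9, mem[0x15]=0x0f, mem[0x10]=0x64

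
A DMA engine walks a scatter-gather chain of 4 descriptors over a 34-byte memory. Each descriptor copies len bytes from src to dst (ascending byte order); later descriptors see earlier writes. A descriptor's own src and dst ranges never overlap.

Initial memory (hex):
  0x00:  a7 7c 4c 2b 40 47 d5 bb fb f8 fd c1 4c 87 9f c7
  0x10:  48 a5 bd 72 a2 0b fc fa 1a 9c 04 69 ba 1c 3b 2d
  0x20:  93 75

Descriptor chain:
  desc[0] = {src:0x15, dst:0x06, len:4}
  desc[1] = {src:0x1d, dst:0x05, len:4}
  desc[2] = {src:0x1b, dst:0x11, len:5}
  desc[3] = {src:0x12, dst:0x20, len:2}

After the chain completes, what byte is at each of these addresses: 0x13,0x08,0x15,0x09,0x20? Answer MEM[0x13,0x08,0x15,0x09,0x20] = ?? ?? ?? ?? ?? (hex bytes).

MEM[0x13,0x08,0x15,0x09,0x20] = 1c 93 2d 1a ba

#0 dst[0x06+4] := {0x0b,0xfc,0xfa,0x1a}
#1 dst[0x05+4] := {0x1c,0x3b,0x2d,0x93}
#2 dst[0x11+5] := {0x69,0xba,0x1c,0x3b,0x2d}
#3 dst[0x20+2] := {0xba,0x1c}
query mem[0x13]=0x1c, mem[0x08]=0x93, mem[0x15]=0x2d, mem[0x09]=0x1a, mem[0x20]=0xba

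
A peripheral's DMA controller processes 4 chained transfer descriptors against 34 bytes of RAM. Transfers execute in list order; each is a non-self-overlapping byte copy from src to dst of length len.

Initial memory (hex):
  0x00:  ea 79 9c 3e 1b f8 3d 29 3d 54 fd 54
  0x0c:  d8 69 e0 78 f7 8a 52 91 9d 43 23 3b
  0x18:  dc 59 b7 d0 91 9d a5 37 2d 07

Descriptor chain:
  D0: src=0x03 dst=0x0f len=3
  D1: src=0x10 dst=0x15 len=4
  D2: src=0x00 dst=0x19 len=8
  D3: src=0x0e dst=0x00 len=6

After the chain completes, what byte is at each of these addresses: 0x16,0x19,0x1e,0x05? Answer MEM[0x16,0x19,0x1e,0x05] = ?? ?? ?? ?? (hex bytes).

MEM[0x16,0x19,0x1e,0x05] = f8 ea f8 91

#0 dst[0x0f+3] := {0x3e,0x1b,0xf8}
#1 dst[0x15+4] := {0x1b,0xf8,0x52,0x91}
#2 dst[0x19+8] := {0xea,0x79,0x9c,0x3e,0x1b,0xf8,0x3d,0x29}
#3 dst[0x00+6] := {0xe0,0x3e,0x1b,0xf8,0x52,0x91}
query mem[0x16]=0xf8, mem[0x19]=0xea, mem[0x1e]=0xf8, mem[0x05]=0x91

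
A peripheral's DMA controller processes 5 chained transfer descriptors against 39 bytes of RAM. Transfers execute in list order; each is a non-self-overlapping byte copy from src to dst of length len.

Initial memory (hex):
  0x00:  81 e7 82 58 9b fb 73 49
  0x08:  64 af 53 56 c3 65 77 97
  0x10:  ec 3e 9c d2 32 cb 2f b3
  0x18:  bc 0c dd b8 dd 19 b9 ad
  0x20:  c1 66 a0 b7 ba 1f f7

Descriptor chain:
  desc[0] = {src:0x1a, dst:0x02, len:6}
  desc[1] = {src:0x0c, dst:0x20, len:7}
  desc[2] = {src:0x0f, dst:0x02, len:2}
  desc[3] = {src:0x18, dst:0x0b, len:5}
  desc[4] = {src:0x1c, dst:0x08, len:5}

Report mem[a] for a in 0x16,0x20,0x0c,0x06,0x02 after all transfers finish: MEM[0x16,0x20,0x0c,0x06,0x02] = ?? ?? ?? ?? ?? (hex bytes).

#0 dst[0x02+6] := {0xdd,0xb8,0xdd,0x19,0xb9,0xad}
#1 dst[0x20+7] := {0xc3,0x65,0x77,0x97,0xec,0x3e,0x9c}
#2 dst[0x02+2] := {0x97,0xec}
#3 dst[0x0b+5] := {0xbc,0x0c,0xdd,0xb8,0xdd}
#4 dst[0x08+5] := {0xdd,0x19,0xb9,0xad,0xc3}
query mem[0x16]=0x2f, mem[0x20]=0xc3, mem[0x0c]=0xc3, mem[0x06]=0xb9, mem[0x02]=0x97

MEM[0x16,0x20,0x0c,0x06,0x02] = 2f c3 c3 b9 97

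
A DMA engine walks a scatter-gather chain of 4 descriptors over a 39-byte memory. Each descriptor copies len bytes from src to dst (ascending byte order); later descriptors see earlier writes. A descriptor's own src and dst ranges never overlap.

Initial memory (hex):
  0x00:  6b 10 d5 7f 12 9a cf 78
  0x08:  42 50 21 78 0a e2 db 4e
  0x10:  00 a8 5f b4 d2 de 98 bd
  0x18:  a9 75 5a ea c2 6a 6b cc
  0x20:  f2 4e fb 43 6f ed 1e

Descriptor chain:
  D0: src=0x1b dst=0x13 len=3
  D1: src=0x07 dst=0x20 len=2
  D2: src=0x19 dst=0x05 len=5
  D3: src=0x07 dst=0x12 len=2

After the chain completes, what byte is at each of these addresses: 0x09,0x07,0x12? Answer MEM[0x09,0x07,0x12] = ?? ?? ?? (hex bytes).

MEM[0x09,0x07,0x12] = 6a ea ea

#0 dst[0x13+3] := {0xea,0xc2,0x6a}
#1 dst[0x20+2] := {0x78,0x42}
#2 dst[0x05+5] := {0x75,0x5a,0xea,0xc2,0x6a}
#3 dst[0x12+2] := {0xea,0xc2}
query mem[0x09]=0x6a, mem[0x07]=0xea, mem[0x12]=0xea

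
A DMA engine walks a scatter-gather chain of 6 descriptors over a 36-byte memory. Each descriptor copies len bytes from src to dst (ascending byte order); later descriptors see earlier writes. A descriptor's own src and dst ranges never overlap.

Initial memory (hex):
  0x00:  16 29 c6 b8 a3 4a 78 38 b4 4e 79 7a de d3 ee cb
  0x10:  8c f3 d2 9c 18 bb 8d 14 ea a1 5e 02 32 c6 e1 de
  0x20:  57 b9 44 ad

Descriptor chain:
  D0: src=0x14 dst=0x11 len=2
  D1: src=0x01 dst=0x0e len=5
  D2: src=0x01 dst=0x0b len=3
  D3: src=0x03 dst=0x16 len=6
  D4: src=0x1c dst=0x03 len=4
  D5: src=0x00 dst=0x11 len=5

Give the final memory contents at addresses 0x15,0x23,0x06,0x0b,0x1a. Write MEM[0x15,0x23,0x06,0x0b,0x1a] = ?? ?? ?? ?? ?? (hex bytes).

  after D0: wrote 2B at 0x11 = 18bb
  after D1: wrote 5B at 0x0e = 29c6b8a34a
  after D2: wrote 3B at 0x0b = 29c6b8
  after D3: wrote 6B at 0x16 = b8a34a7838b4
  after D4: wrote 4B at 0x03 = 32c6e1de
  after D5: wrote 5B at 0x11 = 1629c632c6
query mem[0x15]=0xc6, mem[0x23]=0xad, mem[0x06]=0xde, mem[0x0b]=0x29, mem[0x1a]=0x38

MEM[0x15,0x23,0x06,0x0b,0x1a] = c6 ad de 29 38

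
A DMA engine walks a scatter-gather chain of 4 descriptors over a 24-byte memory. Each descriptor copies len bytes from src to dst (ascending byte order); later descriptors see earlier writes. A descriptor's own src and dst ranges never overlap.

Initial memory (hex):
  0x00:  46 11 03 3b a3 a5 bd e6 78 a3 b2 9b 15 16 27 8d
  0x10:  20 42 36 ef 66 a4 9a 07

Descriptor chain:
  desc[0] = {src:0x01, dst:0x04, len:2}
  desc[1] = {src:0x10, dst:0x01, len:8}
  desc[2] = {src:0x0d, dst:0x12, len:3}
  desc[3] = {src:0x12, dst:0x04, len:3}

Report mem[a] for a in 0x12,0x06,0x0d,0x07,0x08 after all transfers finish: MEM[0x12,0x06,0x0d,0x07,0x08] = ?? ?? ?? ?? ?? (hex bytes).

MEM[0x12,0x06,0x0d,0x07,0x08] = 16 8d 16 9a 07

#0 dst[0x04+2] := {0x11,0x03}
#1 dst[0x01+8] := {0x20,0x42,0x36,0xef,0x66,0xa4,0x9a,0x07}
#2 dst[0x12+3] := {0x16,0x27,0x8d}
#3 dst[0x04+3] := {0x16,0x27,0x8d}
query mem[0x12]=0x16, mem[0x06]=0x8d, mem[0x0d]=0x16, mem[0x07]=0x9a, mem[0x08]=0x07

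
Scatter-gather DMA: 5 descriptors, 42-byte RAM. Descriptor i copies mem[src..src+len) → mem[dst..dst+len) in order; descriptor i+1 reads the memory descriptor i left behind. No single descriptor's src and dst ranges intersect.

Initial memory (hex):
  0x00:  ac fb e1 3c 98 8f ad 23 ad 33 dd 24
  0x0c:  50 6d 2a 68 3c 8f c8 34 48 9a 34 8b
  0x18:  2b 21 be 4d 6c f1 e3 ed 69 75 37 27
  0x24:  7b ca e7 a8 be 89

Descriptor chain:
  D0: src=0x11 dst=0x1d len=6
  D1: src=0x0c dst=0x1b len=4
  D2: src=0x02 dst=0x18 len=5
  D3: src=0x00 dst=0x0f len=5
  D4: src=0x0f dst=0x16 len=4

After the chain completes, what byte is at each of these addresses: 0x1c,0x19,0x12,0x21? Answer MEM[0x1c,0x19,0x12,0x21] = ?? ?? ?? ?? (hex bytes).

D0: mem[0x1d..0x22] <- [8f c8 34 48 9a 34]
D1: mem[0x1b..0x1e] <- [50 6d 2a 68]
D2: mem[0x18..0x1c] <- [e1 3c 98 8f ad]
D3: mem[0x0f..0x13] <- [ac fb e1 3c 98]
D4: mem[0x16..0x19] <- [ac fb e1 3c]
query mem[0x1c]=0xad, mem[0x19]=0x3c, mem[0x12]=0x3c, mem[0x21]=0x9a

MEM[0x1c,0x19,0x12,0x21] = ad 3c 3c 9a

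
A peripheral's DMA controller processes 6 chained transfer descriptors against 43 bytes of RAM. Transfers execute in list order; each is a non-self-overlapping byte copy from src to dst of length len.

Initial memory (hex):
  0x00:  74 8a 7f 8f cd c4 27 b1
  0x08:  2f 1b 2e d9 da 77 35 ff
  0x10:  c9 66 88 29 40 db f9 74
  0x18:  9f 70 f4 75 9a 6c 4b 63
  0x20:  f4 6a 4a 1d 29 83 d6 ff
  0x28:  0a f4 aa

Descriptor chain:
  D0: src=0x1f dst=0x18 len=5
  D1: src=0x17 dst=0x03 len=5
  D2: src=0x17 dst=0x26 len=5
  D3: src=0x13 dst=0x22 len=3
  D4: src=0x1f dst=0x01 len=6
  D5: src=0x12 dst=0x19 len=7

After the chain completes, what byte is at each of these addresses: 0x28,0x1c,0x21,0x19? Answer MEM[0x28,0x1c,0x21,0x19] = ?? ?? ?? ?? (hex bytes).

MEM[0x28,0x1c,0x21,0x19] = f4 db 6a 88

  after D0: wrote 5B at 0x18 = 63f46a4a1d
  after D1: wrote 5B at 0x03 = 7463f46a4a
  after D2: wrote 5B at 0x26 = 7463f46a4a
  after D3: wrote 3B at 0x22 = 2940db
  after D4: wrote 6B at 0x01 = 63f46a2940db
  after D5: wrote 7B at 0x19 = 882940dbf97463
query mem[0x28]=0xf4, mem[0x1c]=0xdb, mem[0x21]=0x6a, mem[0x19]=0x88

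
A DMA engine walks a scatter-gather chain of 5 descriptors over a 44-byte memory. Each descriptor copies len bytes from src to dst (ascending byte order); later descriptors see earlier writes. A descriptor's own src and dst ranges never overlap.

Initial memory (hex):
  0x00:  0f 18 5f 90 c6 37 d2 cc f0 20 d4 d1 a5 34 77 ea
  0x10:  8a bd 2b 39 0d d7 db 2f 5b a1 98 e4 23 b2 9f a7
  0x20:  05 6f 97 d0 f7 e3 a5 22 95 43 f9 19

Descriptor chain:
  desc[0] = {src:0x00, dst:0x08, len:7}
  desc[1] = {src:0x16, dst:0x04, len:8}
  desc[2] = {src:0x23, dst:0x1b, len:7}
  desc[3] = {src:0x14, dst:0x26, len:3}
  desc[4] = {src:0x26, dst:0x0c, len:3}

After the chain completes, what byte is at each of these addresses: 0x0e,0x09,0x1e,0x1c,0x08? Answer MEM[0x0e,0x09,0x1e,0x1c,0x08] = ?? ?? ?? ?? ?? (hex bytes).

MEM[0x0e,0x09,0x1e,0x1c,0x08] = db e4 a5 f7 98

[0] 0x00->0x08 len=7 : 0f 18 5f 90 c6 37 d2
[1] 0x16->0x04 len=8 : db 2f 5b a1 98 e4 23 b2
[2] 0x23->0x1b len=7 : d0 f7 e3 a5 22 95 43
[3] 0x14->0x26 len=3 : 0d d7 db
[4] 0x26->0x0c len=3 : 0d d7 db
query mem[0x0e]=0xdb, mem[0x09]=0xe4, mem[0x1e]=0xa5, mem[0x1c]=0xf7, mem[0x08]=0x98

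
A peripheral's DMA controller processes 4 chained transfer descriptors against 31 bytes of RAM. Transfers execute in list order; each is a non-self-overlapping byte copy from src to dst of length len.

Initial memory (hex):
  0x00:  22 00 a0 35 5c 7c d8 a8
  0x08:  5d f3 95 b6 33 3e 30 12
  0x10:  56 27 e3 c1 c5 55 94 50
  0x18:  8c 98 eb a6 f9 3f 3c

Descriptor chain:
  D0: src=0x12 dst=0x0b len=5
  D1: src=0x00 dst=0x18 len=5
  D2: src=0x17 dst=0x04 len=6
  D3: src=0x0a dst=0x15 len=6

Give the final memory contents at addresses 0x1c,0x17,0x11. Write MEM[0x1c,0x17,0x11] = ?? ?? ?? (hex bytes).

  after D0: wrote 5B at 0x0b = e3c1c55594
  after D1: wrote 5B at 0x18 = 2200a0355c
  after D2: wrote 6B at 0x04 = 502200a0355c
  after D3: wrote 6B at 0x15 = 95e3c1c55594
query mem[0x1c]=0x5c, mem[0x17]=0xc1, mem[0x11]=0x27

MEM[0x1c,0x17,0x11] = 5c c1 27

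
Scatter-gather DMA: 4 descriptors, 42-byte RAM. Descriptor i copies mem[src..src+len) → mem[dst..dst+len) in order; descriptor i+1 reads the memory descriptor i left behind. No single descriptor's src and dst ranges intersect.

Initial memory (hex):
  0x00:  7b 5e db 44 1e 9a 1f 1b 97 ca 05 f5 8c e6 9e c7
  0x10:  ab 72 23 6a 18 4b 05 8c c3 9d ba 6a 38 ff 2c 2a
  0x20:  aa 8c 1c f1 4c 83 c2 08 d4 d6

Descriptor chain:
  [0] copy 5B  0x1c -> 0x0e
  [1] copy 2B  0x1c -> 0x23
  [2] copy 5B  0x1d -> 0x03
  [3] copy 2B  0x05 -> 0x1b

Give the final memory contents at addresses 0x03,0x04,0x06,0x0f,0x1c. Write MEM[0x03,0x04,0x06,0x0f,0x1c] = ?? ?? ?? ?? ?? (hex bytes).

[0] 0x1c->0x0e len=5 : 38 ff 2c 2a aa
[1] 0x1c->0x23 len=2 : 38 ff
[2] 0x1d->0x03 len=5 : ff 2c 2a aa 8c
[3] 0x05->0x1b len=2 : 2a aa
query mem[0x03]=0xff, mem[0x04]=0x2c, mem[0x06]=0xaa, mem[0x0f]=0xff, mem[0x1c]=0xaa

MEM[0x03,0x04,0x06,0x0f,0x1c] = ff 2c aa ff aa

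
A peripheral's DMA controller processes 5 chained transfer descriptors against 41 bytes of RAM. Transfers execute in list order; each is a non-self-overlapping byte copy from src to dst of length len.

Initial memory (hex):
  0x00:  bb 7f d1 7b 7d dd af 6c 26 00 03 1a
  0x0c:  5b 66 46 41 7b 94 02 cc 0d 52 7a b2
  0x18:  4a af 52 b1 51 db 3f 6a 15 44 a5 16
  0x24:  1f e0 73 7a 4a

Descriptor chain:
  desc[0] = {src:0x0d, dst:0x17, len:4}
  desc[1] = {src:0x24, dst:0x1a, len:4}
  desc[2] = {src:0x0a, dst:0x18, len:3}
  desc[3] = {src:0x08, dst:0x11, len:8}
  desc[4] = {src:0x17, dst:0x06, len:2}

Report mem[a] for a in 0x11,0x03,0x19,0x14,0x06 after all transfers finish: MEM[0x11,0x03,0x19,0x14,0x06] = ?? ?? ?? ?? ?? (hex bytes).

MEM[0x11,0x03,0x19,0x14,0x06] = 26 7b 1a 1a 46

#0 dst[0x17+4] := {0x66,0x46,0x41,0x7b}
#1 dst[0x1a+4] := {0x1f,0xe0,0x73,0x7a}
#2 dst[0x18+3] := {0x03,0x1a,0x5b}
#3 dst[0x11+8] := {0x26,0x00,0x03,0x1a,0x5b,0x66,0x46,0x41}
#4 dst[0x06+2] := {0x46,0x41}
query mem[0x11]=0x26, mem[0x03]=0x7b, mem[0x19]=0x1a, mem[0x14]=0x1a, mem[0x06]=0x46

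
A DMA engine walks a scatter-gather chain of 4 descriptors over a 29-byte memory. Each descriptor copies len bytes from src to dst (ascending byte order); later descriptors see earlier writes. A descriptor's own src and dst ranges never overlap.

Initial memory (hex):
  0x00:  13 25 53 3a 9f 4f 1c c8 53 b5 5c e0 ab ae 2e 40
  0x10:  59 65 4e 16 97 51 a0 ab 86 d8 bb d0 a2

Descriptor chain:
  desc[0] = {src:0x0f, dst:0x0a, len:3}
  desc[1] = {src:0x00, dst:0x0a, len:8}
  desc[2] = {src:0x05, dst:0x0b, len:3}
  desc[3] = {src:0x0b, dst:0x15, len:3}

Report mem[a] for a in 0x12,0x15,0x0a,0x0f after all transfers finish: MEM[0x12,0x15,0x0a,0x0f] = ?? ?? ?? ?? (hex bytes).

MEM[0x12,0x15,0x0a,0x0f] = 4e 4f 13 4f

#0 dst[0x0a+3] := {0x40,0x59,0x65}
#1 dst[0x0a+8] := {0x13,0x25,0x53,0x3a,0x9f,0x4f,0x1c,0xc8}
#2 dst[0x0b+3] := {0x4f,0x1c,0xc8}
#3 dst[0x15+3] := {0x4f,0x1c,0xc8}
query mem[0x12]=0x4e, mem[0x15]=0x4f, mem[0x0a]=0x13, mem[0x0f]=0x4f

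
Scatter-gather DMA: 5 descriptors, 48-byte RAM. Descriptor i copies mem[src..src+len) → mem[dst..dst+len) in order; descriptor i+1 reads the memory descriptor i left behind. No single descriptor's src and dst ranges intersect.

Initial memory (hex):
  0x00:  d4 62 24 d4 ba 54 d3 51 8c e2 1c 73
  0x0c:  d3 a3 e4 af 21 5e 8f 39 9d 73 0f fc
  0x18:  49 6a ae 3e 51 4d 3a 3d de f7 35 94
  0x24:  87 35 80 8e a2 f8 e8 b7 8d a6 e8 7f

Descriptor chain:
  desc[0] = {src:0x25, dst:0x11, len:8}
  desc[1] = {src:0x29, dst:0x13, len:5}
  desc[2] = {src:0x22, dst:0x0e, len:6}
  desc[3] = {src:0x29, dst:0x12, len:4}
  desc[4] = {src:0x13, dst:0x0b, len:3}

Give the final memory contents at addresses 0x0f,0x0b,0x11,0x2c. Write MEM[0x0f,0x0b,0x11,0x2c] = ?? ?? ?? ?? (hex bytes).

#0 dst[0x11+8] := {0x35,0x80,0x8e,0xa2,0xf8,0xe8,0xb7,0x8d}
#1 dst[0x13+5] := {0xf8,0xe8,0xb7,0x8d,0xa6}
#2 dst[0x0e+6] := {0x35,0x94,0x87,0x35,0x80,0x8e}
#3 dst[0x12+4] := {0xf8,0xe8,0xb7,0x8d}
#4 dst[0x0b+3] := {0xe8,0xb7,0x8d}
query mem[0x0f]=0x94, mem[0x0b]=0xe8, mem[0x11]=0x35, mem[0x2c]=0x8d

MEM[0x0f,0x0b,0x11,0x2c] = 94 e8 35 8d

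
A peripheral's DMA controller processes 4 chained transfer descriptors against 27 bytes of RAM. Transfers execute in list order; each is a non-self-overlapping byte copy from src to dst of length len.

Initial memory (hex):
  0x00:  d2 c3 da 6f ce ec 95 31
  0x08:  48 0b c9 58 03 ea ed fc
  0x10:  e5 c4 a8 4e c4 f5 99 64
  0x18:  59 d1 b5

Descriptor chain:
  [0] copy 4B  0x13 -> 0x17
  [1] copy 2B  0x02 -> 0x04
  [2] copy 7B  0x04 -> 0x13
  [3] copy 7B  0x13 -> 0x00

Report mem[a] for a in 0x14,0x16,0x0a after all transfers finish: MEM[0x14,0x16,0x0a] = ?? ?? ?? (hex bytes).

MEM[0x14,0x16,0x0a] = 6f 31 c9

[0] 0x13->0x17 len=4 : 4e c4 f5 99
[1] 0x02->0x04 len=2 : da 6f
[2] 0x04->0x13 len=7 : da 6f 95 31 48 0b c9
[3] 0x13->0x00 len=7 : da 6f 95 31 48 0b c9
query mem[0x14]=0x6f, mem[0x16]=0x31, mem[0x0a]=0xc9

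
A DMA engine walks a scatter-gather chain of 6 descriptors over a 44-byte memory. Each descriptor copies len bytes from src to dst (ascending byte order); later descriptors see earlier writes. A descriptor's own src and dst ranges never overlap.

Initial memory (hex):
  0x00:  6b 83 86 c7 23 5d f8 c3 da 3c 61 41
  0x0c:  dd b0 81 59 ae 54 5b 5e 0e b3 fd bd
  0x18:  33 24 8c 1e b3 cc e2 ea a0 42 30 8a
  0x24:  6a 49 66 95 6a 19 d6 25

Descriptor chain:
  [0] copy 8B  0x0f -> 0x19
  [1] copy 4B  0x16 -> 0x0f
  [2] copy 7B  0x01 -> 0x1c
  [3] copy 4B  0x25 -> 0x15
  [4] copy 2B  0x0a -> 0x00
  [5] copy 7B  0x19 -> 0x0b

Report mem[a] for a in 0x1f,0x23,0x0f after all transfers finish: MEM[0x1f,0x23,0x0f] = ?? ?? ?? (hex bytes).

MEM[0x1f,0x23,0x0f] = 23 8a 86

[0] 0x0f->0x19 len=8 : 59 ae 54 5b 5e 0e b3 fd
[1] 0x16->0x0f len=4 : fd bd 33 59
[2] 0x01->0x1c len=7 : 83 86 c7 23 5d f8 c3
[3] 0x25->0x15 len=4 : 49 66 95 6a
[4] 0x0a->0x00 len=2 : 61 41
[5] 0x19->0x0b len=7 : 59 ae 54 83 86 c7 23
query mem[0x1f]=0x23, mem[0x23]=0x8a, mem[0x0f]=0x86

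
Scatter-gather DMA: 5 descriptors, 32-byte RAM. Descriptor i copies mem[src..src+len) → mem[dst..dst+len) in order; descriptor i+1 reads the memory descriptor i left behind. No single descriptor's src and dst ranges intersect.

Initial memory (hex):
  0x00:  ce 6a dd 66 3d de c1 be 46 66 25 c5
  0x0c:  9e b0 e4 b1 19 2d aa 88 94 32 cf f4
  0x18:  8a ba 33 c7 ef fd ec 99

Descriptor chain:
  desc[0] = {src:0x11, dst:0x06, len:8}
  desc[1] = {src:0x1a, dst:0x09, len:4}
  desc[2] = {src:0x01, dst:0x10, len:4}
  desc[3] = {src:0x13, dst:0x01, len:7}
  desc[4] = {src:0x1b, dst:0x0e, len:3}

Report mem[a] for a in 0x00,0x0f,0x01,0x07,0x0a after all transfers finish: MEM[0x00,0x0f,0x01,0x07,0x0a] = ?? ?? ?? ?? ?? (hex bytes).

MEM[0x00,0x0f,0x01,0x07,0x0a] = ce ef 3d ba c7

  after D0: wrote 8B at 0x06 = 2daa889432cff48a
  after D1: wrote 4B at 0x09 = 33c7effd
  after D2: wrote 4B at 0x10 = 6add663d
  after D3: wrote 7B at 0x01 = 3d9432cff48aba
  after D4: wrote 3B at 0x0e = c7effd
query mem[0x00]=0xce, mem[0x0f]=0xef, mem[0x01]=0x3d, mem[0x07]=0xba, mem[0x0a]=0xc7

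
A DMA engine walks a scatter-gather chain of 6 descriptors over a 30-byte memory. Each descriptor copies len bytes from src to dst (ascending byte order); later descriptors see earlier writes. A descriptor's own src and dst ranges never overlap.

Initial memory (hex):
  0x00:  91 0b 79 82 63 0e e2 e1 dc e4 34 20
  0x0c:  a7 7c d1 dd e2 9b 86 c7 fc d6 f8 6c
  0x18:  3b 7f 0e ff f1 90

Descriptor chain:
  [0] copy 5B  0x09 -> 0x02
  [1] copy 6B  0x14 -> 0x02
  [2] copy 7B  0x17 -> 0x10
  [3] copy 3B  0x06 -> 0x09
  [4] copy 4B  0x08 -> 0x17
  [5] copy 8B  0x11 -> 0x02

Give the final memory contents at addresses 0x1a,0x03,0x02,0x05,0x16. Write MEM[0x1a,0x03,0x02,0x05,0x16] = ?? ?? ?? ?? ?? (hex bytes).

[0] 0x09->0x02 len=5 : e4 34 20 a7 7c
[1] 0x14->0x02 len=6 : fc d6 f8 6c 3b 7f
[2] 0x17->0x10 len=7 : 6c 3b 7f 0e ff f1 90
[3] 0x06->0x09 len=3 : 3b 7f dc
[4] 0x08->0x17 len=4 : dc 3b 7f dc
[5] 0x11->0x02 len=8 : 3b 7f 0e ff f1 90 dc 3b
query mem[0x1a]=0xdc, mem[0x03]=0x7f, mem[0x02]=0x3b, mem[0x05]=0xff, mem[0x16]=0x90

MEM[0x1a,0x03,0x02,0x05,0x16] = dc 7f 3b ff 90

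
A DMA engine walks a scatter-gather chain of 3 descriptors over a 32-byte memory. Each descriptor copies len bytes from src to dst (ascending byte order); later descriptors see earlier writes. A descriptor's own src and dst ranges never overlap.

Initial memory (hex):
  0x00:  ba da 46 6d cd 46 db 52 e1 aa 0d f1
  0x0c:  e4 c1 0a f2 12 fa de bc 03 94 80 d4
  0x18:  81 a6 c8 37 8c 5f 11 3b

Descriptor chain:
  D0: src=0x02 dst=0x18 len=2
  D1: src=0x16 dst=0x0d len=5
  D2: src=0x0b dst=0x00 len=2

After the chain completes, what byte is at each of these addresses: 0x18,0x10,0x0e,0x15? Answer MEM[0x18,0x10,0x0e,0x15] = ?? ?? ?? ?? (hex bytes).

D0: mem[0x18..0x19] <- [46 6d]
D1: mem[0x0d..0x11] <- [80 d4 46 6d c8]
D2: mem[0x00..0x01] <- [f1 e4]
query mem[0x18]=0x46, mem[0x10]=0x6d, mem[0x0e]=0xd4, mem[0x15]=0x94

MEM[0x18,0x10,0x0e,0x15] = 46 6d d4 94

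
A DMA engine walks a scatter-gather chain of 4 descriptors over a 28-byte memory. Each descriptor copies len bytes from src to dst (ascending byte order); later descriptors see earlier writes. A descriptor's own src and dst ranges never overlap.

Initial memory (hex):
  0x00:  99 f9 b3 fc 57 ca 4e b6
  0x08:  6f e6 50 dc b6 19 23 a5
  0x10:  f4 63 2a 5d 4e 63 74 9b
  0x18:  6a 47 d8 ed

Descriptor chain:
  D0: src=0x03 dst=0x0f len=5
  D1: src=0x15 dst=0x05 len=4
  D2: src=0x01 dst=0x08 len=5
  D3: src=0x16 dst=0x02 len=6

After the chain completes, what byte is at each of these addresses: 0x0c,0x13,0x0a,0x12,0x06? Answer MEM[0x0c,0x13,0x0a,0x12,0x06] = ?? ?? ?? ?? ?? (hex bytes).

[0] 0x03->0x0f len=5 : fc 57 ca 4e b6
[1] 0x15->0x05 len=4 : 63 74 9b 6a
[2] 0x01->0x08 len=5 : f9 b3 fc 57 63
[3] 0x16->0x02 len=6 : 74 9b 6a 47 d8 ed
query mem[0x0c]=0x63, mem[0x13]=0xb6, mem[0x0a]=0xfc, mem[0x12]=0x4e, mem[0x06]=0xd8

MEM[0x0c,0x13,0x0a,0x12,0x06] = 63 b6 fc 4e d8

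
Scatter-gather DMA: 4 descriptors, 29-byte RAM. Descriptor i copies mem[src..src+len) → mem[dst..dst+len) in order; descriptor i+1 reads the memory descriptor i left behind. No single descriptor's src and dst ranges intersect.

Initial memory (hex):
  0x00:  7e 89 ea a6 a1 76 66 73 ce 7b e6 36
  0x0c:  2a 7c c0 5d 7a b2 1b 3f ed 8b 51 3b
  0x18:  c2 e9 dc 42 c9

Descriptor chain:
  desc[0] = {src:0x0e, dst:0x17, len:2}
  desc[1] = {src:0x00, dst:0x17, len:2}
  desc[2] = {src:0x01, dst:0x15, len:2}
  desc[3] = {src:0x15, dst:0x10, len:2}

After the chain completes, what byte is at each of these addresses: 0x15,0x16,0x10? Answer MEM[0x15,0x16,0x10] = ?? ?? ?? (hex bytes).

[0] 0x0e->0x17 len=2 : c0 5d
[1] 0x00->0x17 len=2 : 7e 89
[2] 0x01->0x15 len=2 : 89 ea
[3] 0x15->0x10 len=2 : 89 ea
query mem[0x15]=0x89, mem[0x16]=0xea, mem[0x10]=0x89

MEM[0x15,0x16,0x10] = 89 ea 89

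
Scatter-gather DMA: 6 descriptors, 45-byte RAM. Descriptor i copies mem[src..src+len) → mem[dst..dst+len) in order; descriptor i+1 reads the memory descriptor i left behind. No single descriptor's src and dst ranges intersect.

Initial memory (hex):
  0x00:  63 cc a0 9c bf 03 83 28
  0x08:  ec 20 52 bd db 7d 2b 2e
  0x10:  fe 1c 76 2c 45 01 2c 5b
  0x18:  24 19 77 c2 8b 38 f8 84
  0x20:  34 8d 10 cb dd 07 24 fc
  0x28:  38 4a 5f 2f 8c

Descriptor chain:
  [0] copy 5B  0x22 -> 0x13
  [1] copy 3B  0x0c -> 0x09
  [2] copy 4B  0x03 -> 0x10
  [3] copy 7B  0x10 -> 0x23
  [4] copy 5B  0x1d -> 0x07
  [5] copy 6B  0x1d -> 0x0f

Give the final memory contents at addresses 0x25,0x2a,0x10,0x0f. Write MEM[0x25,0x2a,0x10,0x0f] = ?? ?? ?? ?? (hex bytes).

[0] 0x22->0x13 len=5 : 10 cb dd 07 24
[1] 0x0c->0x09 len=3 : db 7d 2b
[2] 0x03->0x10 len=4 : 9c bf 03 83
[3] 0x10->0x23 len=7 : 9c bf 03 83 cb dd 07
[4] 0x1d->0x07 len=5 : 38 f8 84 34 8d
[5] 0x1d->0x0f len=6 : 38 f8 84 34 8d 10
query mem[0x25]=0x03, mem[0x2a]=0x5f, mem[0x10]=0xf8, mem[0x0f]=0x38

MEM[0x25,0x2a,0x10,0x0f] = 03 5f f8 38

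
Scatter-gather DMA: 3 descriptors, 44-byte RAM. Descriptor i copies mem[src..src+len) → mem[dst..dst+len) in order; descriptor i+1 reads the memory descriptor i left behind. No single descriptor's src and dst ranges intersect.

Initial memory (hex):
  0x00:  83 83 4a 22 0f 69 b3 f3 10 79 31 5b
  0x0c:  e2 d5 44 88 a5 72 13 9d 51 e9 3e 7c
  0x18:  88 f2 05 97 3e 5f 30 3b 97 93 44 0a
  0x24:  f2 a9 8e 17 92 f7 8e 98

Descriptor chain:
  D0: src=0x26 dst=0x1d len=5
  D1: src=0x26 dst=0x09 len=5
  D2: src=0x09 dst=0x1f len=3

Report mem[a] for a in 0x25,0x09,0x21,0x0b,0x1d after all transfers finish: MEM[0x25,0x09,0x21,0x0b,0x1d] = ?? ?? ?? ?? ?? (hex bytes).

#0 dst[0x1d+5] := {0x8e,0x17,0x92,0xf7,0x8e}
#1 dst[0x09+5] := {0x8e,0x17,0x92,0xf7,0x8e}
#2 dst[0x1f+3] := {0x8e,0x17,0x92}
query mem[0x25]=0xa9, mem[0x09]=0x8e, mem[0x21]=0x92, mem[0x0b]=0x92, mem[0x1d]=0x8e

MEM[0x25,0x09,0x21,0x0b,0x1d] = a9 8e 92 92 8e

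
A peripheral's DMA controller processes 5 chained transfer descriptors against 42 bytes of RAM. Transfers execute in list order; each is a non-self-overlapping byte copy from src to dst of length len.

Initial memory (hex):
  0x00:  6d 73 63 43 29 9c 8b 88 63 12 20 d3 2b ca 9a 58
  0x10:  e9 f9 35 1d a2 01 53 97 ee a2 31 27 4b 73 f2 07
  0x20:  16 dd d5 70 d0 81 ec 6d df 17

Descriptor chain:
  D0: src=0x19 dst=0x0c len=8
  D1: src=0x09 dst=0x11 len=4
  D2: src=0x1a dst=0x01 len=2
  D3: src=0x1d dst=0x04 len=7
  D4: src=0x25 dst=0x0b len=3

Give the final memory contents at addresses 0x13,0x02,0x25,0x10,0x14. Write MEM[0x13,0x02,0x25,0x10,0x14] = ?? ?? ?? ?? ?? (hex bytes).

MEM[0x13,0x02,0x25,0x10,0x14] = d3 27 81 73 a2

D0: mem[0x0c..0x13] <- [a2 31 27 4b 73 f2 07 16]
D1: mem[0x11..0x14] <- [12 20 d3 a2]
D2: mem[0x01..0x02] <- [31 27]
D3: mem[0x04..0x0a] <- [73 f2 07 16 dd d5 70]
D4: mem[0x0b..0x0d] <- [81 ec 6d]
query mem[0x13]=0xd3, mem[0x02]=0x27, mem[0x25]=0x81, mem[0x10]=0x73, mem[0x14]=0xa2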